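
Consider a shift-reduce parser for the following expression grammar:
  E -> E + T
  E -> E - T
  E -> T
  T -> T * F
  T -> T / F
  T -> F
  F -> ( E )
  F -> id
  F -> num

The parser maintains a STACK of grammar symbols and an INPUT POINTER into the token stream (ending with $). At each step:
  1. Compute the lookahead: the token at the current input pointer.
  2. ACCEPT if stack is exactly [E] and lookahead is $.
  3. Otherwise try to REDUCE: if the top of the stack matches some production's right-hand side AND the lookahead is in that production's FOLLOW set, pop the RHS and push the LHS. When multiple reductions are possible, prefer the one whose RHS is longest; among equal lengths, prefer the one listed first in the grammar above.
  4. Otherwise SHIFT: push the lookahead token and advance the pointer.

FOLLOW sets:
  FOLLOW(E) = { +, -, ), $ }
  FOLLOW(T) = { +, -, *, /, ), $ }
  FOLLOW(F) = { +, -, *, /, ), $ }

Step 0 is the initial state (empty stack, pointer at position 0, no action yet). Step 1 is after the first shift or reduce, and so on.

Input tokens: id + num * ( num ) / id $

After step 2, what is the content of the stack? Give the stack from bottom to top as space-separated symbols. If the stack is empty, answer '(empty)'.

Step 1: shift id. Stack=[id] ptr=1 lookahead=+ remaining=[+ num * ( num ) / id $]
Step 2: reduce F->id. Stack=[F] ptr=1 lookahead=+ remaining=[+ num * ( num ) / id $]

Answer: F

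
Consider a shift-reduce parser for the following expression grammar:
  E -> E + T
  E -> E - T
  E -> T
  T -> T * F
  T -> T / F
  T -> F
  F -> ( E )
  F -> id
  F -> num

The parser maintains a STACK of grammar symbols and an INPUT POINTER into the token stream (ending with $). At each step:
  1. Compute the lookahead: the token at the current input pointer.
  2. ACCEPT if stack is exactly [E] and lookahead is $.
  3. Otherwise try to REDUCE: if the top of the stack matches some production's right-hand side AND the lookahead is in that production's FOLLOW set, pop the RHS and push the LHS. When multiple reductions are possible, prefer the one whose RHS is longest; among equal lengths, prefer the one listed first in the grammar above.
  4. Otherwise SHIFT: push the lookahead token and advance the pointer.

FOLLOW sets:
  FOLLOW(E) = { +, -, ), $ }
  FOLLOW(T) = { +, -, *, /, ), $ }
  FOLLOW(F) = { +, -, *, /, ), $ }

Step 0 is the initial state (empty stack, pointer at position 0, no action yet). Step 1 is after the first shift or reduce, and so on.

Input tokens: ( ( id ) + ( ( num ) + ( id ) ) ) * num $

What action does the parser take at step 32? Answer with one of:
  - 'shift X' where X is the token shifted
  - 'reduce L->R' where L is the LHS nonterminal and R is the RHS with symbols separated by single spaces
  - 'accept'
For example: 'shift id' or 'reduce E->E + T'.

Answer: shift )

Derivation:
Step 1: shift (. Stack=[(] ptr=1 lookahead=( remaining=[( id ) + ( ( num ) + ( id ) ) ) * num $]
Step 2: shift (. Stack=[( (] ptr=2 lookahead=id remaining=[id ) + ( ( num ) + ( id ) ) ) * num $]
Step 3: shift id. Stack=[( ( id] ptr=3 lookahead=) remaining=[) + ( ( num ) + ( id ) ) ) * num $]
Step 4: reduce F->id. Stack=[( ( F] ptr=3 lookahead=) remaining=[) + ( ( num ) + ( id ) ) ) * num $]
Step 5: reduce T->F. Stack=[( ( T] ptr=3 lookahead=) remaining=[) + ( ( num ) + ( id ) ) ) * num $]
Step 6: reduce E->T. Stack=[( ( E] ptr=3 lookahead=) remaining=[) + ( ( num ) + ( id ) ) ) * num $]
Step 7: shift ). Stack=[( ( E )] ptr=4 lookahead=+ remaining=[+ ( ( num ) + ( id ) ) ) * num $]
Step 8: reduce F->( E ). Stack=[( F] ptr=4 lookahead=+ remaining=[+ ( ( num ) + ( id ) ) ) * num $]
Step 9: reduce T->F. Stack=[( T] ptr=4 lookahead=+ remaining=[+ ( ( num ) + ( id ) ) ) * num $]
Step 10: reduce E->T. Stack=[( E] ptr=4 lookahead=+ remaining=[+ ( ( num ) + ( id ) ) ) * num $]
Step 11: shift +. Stack=[( E +] ptr=5 lookahead=( remaining=[( ( num ) + ( id ) ) ) * num $]
Step 12: shift (. Stack=[( E + (] ptr=6 lookahead=( remaining=[( num ) + ( id ) ) ) * num $]
Step 13: shift (. Stack=[( E + ( (] ptr=7 lookahead=num remaining=[num ) + ( id ) ) ) * num $]
Step 14: shift num. Stack=[( E + ( ( num] ptr=8 lookahead=) remaining=[) + ( id ) ) ) * num $]
Step 15: reduce F->num. Stack=[( E + ( ( F] ptr=8 lookahead=) remaining=[) + ( id ) ) ) * num $]
Step 16: reduce T->F. Stack=[( E + ( ( T] ptr=8 lookahead=) remaining=[) + ( id ) ) ) * num $]
Step 17: reduce E->T. Stack=[( E + ( ( E] ptr=8 lookahead=) remaining=[) + ( id ) ) ) * num $]
Step 18: shift ). Stack=[( E + ( ( E )] ptr=9 lookahead=+ remaining=[+ ( id ) ) ) * num $]
Step 19: reduce F->( E ). Stack=[( E + ( F] ptr=9 lookahead=+ remaining=[+ ( id ) ) ) * num $]
Step 20: reduce T->F. Stack=[( E + ( T] ptr=9 lookahead=+ remaining=[+ ( id ) ) ) * num $]
Step 21: reduce E->T. Stack=[( E + ( E] ptr=9 lookahead=+ remaining=[+ ( id ) ) ) * num $]
Step 22: shift +. Stack=[( E + ( E +] ptr=10 lookahead=( remaining=[( id ) ) ) * num $]
Step 23: shift (. Stack=[( E + ( E + (] ptr=11 lookahead=id remaining=[id ) ) ) * num $]
Step 24: shift id. Stack=[( E + ( E + ( id] ptr=12 lookahead=) remaining=[) ) ) * num $]
Step 25: reduce F->id. Stack=[( E + ( E + ( F] ptr=12 lookahead=) remaining=[) ) ) * num $]
Step 26: reduce T->F. Stack=[( E + ( E + ( T] ptr=12 lookahead=) remaining=[) ) ) * num $]
Step 27: reduce E->T. Stack=[( E + ( E + ( E] ptr=12 lookahead=) remaining=[) ) ) * num $]
Step 28: shift ). Stack=[( E + ( E + ( E )] ptr=13 lookahead=) remaining=[) ) * num $]
Step 29: reduce F->( E ). Stack=[( E + ( E + F] ptr=13 lookahead=) remaining=[) ) * num $]
Step 30: reduce T->F. Stack=[( E + ( E + T] ptr=13 lookahead=) remaining=[) ) * num $]
Step 31: reduce E->E + T. Stack=[( E + ( E] ptr=13 lookahead=) remaining=[) ) * num $]
Step 32: shift ). Stack=[( E + ( E )] ptr=14 lookahead=) remaining=[) * num $]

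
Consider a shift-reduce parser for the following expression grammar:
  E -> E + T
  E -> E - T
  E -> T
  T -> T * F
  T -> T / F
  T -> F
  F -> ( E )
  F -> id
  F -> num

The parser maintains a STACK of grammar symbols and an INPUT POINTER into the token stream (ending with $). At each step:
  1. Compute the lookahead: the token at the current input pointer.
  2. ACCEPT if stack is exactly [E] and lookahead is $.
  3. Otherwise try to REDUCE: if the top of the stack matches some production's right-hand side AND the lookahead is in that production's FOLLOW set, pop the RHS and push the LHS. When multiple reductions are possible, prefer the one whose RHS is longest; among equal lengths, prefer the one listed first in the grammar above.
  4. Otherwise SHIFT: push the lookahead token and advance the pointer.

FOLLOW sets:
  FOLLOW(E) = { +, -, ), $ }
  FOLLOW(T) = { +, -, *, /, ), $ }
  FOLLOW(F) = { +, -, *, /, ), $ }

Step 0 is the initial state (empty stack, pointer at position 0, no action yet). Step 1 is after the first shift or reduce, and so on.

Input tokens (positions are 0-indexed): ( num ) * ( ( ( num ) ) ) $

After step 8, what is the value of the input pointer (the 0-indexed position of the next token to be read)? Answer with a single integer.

Answer: 3

Derivation:
Step 1: shift (. Stack=[(] ptr=1 lookahead=num remaining=[num ) * ( ( ( num ) ) ) $]
Step 2: shift num. Stack=[( num] ptr=2 lookahead=) remaining=[) * ( ( ( num ) ) ) $]
Step 3: reduce F->num. Stack=[( F] ptr=2 lookahead=) remaining=[) * ( ( ( num ) ) ) $]
Step 4: reduce T->F. Stack=[( T] ptr=2 lookahead=) remaining=[) * ( ( ( num ) ) ) $]
Step 5: reduce E->T. Stack=[( E] ptr=2 lookahead=) remaining=[) * ( ( ( num ) ) ) $]
Step 6: shift ). Stack=[( E )] ptr=3 lookahead=* remaining=[* ( ( ( num ) ) ) $]
Step 7: reduce F->( E ). Stack=[F] ptr=3 lookahead=* remaining=[* ( ( ( num ) ) ) $]
Step 8: reduce T->F. Stack=[T] ptr=3 lookahead=* remaining=[* ( ( ( num ) ) ) $]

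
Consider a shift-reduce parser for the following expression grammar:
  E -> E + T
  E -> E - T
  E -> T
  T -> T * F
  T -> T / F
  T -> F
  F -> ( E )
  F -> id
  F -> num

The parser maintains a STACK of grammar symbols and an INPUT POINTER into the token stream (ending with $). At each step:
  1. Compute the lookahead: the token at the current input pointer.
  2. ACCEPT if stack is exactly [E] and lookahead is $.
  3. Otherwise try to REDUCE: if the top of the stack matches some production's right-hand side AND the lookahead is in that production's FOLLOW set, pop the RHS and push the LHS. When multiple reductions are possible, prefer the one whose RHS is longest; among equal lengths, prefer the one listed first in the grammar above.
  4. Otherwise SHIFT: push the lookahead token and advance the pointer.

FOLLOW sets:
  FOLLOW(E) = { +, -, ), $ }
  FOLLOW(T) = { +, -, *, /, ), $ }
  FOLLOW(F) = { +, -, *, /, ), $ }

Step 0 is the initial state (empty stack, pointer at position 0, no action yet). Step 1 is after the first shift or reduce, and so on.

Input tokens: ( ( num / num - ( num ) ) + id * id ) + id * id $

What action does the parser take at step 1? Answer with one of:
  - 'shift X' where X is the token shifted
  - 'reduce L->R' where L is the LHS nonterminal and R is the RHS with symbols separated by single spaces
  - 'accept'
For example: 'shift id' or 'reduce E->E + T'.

Step 1: shift (. Stack=[(] ptr=1 lookahead=( remaining=[( num / num - ( num ) ) + id * id ) + id * id $]

Answer: shift (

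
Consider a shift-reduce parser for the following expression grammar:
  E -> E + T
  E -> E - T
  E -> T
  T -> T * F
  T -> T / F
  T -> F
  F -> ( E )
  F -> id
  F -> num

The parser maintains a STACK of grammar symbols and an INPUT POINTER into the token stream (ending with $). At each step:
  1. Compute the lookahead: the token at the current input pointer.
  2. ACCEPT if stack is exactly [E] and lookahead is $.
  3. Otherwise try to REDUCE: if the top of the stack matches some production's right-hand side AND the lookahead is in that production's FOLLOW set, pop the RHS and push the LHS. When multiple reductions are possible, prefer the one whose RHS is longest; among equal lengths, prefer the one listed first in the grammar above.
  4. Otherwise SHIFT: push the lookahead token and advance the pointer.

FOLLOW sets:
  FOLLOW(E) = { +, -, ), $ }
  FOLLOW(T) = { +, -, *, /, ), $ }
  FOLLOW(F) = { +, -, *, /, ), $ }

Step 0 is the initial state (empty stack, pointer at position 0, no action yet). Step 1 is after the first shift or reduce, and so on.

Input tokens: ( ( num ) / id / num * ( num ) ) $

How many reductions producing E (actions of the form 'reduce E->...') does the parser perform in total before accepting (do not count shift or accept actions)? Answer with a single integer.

Answer: 4

Derivation:
Step 1: shift (. Stack=[(] ptr=1 lookahead=( remaining=[( num ) / id / num * ( num ) ) $]
Step 2: shift (. Stack=[( (] ptr=2 lookahead=num remaining=[num ) / id / num * ( num ) ) $]
Step 3: shift num. Stack=[( ( num] ptr=3 lookahead=) remaining=[) / id / num * ( num ) ) $]
Step 4: reduce F->num. Stack=[( ( F] ptr=3 lookahead=) remaining=[) / id / num * ( num ) ) $]
Step 5: reduce T->F. Stack=[( ( T] ptr=3 lookahead=) remaining=[) / id / num * ( num ) ) $]
Step 6: reduce E->T. Stack=[( ( E] ptr=3 lookahead=) remaining=[) / id / num * ( num ) ) $]
Step 7: shift ). Stack=[( ( E )] ptr=4 lookahead=/ remaining=[/ id / num * ( num ) ) $]
Step 8: reduce F->( E ). Stack=[( F] ptr=4 lookahead=/ remaining=[/ id / num * ( num ) ) $]
Step 9: reduce T->F. Stack=[( T] ptr=4 lookahead=/ remaining=[/ id / num * ( num ) ) $]
Step 10: shift /. Stack=[( T /] ptr=5 lookahead=id remaining=[id / num * ( num ) ) $]
Step 11: shift id. Stack=[( T / id] ptr=6 lookahead=/ remaining=[/ num * ( num ) ) $]
Step 12: reduce F->id. Stack=[( T / F] ptr=6 lookahead=/ remaining=[/ num * ( num ) ) $]
Step 13: reduce T->T / F. Stack=[( T] ptr=6 lookahead=/ remaining=[/ num * ( num ) ) $]
Step 14: shift /. Stack=[( T /] ptr=7 lookahead=num remaining=[num * ( num ) ) $]
Step 15: shift num. Stack=[( T / num] ptr=8 lookahead=* remaining=[* ( num ) ) $]
Step 16: reduce F->num. Stack=[( T / F] ptr=8 lookahead=* remaining=[* ( num ) ) $]
Step 17: reduce T->T / F. Stack=[( T] ptr=8 lookahead=* remaining=[* ( num ) ) $]
Step 18: shift *. Stack=[( T *] ptr=9 lookahead=( remaining=[( num ) ) $]
Step 19: shift (. Stack=[( T * (] ptr=10 lookahead=num remaining=[num ) ) $]
Step 20: shift num. Stack=[( T * ( num] ptr=11 lookahead=) remaining=[) ) $]
Step 21: reduce F->num. Stack=[( T * ( F] ptr=11 lookahead=) remaining=[) ) $]
Step 22: reduce T->F. Stack=[( T * ( T] ptr=11 lookahead=) remaining=[) ) $]
Step 23: reduce E->T. Stack=[( T * ( E] ptr=11 lookahead=) remaining=[) ) $]
Step 24: shift ). Stack=[( T * ( E )] ptr=12 lookahead=) remaining=[) $]
Step 25: reduce F->( E ). Stack=[( T * F] ptr=12 lookahead=) remaining=[) $]
Step 26: reduce T->T * F. Stack=[( T] ptr=12 lookahead=) remaining=[) $]
Step 27: reduce E->T. Stack=[( E] ptr=12 lookahead=) remaining=[) $]
Step 28: shift ). Stack=[( E )] ptr=13 lookahead=$ remaining=[$]
Step 29: reduce F->( E ). Stack=[F] ptr=13 lookahead=$ remaining=[$]
Step 30: reduce T->F. Stack=[T] ptr=13 lookahead=$ remaining=[$]
Step 31: reduce E->T. Stack=[E] ptr=13 lookahead=$ remaining=[$]
Step 32: accept. Stack=[E] ptr=13 lookahead=$ remaining=[$]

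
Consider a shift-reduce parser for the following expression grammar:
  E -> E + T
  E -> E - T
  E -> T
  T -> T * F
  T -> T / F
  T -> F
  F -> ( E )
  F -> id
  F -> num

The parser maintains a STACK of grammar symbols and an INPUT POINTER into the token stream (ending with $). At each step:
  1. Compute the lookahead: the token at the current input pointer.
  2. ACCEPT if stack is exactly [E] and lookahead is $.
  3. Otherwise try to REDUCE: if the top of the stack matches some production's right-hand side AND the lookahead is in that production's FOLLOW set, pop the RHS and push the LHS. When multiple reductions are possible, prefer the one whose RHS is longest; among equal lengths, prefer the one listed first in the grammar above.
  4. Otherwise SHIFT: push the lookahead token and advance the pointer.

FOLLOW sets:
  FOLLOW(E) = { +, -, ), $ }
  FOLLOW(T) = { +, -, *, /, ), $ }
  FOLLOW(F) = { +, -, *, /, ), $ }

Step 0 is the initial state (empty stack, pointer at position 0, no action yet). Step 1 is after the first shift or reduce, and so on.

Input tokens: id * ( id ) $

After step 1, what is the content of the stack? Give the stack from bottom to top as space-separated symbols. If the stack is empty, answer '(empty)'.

Answer: id

Derivation:
Step 1: shift id. Stack=[id] ptr=1 lookahead=* remaining=[* ( id ) $]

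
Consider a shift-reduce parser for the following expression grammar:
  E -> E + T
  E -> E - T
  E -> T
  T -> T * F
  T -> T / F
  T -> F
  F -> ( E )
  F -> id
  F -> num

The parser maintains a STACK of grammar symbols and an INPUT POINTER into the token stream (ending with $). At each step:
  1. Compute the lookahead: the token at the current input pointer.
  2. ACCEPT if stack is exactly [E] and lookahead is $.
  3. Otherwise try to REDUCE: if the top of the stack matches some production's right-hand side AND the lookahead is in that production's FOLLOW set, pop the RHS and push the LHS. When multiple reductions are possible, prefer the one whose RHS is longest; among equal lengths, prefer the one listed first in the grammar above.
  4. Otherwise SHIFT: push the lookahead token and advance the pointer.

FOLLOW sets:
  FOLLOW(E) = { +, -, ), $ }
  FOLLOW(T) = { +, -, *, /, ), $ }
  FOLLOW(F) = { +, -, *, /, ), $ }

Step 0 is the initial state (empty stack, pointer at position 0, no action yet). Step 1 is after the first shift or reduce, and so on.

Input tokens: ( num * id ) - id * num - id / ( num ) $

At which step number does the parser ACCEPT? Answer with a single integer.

Answer: 37

Derivation:
Step 1: shift (. Stack=[(] ptr=1 lookahead=num remaining=[num * id ) - id * num - id / ( num ) $]
Step 2: shift num. Stack=[( num] ptr=2 lookahead=* remaining=[* id ) - id * num - id / ( num ) $]
Step 3: reduce F->num. Stack=[( F] ptr=2 lookahead=* remaining=[* id ) - id * num - id / ( num ) $]
Step 4: reduce T->F. Stack=[( T] ptr=2 lookahead=* remaining=[* id ) - id * num - id / ( num ) $]
Step 5: shift *. Stack=[( T *] ptr=3 lookahead=id remaining=[id ) - id * num - id / ( num ) $]
Step 6: shift id. Stack=[( T * id] ptr=4 lookahead=) remaining=[) - id * num - id / ( num ) $]
Step 7: reduce F->id. Stack=[( T * F] ptr=4 lookahead=) remaining=[) - id * num - id / ( num ) $]
Step 8: reduce T->T * F. Stack=[( T] ptr=4 lookahead=) remaining=[) - id * num - id / ( num ) $]
Step 9: reduce E->T. Stack=[( E] ptr=4 lookahead=) remaining=[) - id * num - id / ( num ) $]
Step 10: shift ). Stack=[( E )] ptr=5 lookahead=- remaining=[- id * num - id / ( num ) $]
Step 11: reduce F->( E ). Stack=[F] ptr=5 lookahead=- remaining=[- id * num - id / ( num ) $]
Step 12: reduce T->F. Stack=[T] ptr=5 lookahead=- remaining=[- id * num - id / ( num ) $]
Step 13: reduce E->T. Stack=[E] ptr=5 lookahead=- remaining=[- id * num - id / ( num ) $]
Step 14: shift -. Stack=[E -] ptr=6 lookahead=id remaining=[id * num - id / ( num ) $]
Step 15: shift id. Stack=[E - id] ptr=7 lookahead=* remaining=[* num - id / ( num ) $]
Step 16: reduce F->id. Stack=[E - F] ptr=7 lookahead=* remaining=[* num - id / ( num ) $]
Step 17: reduce T->F. Stack=[E - T] ptr=7 lookahead=* remaining=[* num - id / ( num ) $]
Step 18: shift *. Stack=[E - T *] ptr=8 lookahead=num remaining=[num - id / ( num ) $]
Step 19: shift num. Stack=[E - T * num] ptr=9 lookahead=- remaining=[- id / ( num ) $]
Step 20: reduce F->num. Stack=[E - T * F] ptr=9 lookahead=- remaining=[- id / ( num ) $]
Step 21: reduce T->T * F. Stack=[E - T] ptr=9 lookahead=- remaining=[- id / ( num ) $]
Step 22: reduce E->E - T. Stack=[E] ptr=9 lookahead=- remaining=[- id / ( num ) $]
Step 23: shift -. Stack=[E -] ptr=10 lookahead=id remaining=[id / ( num ) $]
Step 24: shift id. Stack=[E - id] ptr=11 lookahead=/ remaining=[/ ( num ) $]
Step 25: reduce F->id. Stack=[E - F] ptr=11 lookahead=/ remaining=[/ ( num ) $]
Step 26: reduce T->F. Stack=[E - T] ptr=11 lookahead=/ remaining=[/ ( num ) $]
Step 27: shift /. Stack=[E - T /] ptr=12 lookahead=( remaining=[( num ) $]
Step 28: shift (. Stack=[E - T / (] ptr=13 lookahead=num remaining=[num ) $]
Step 29: shift num. Stack=[E - T / ( num] ptr=14 lookahead=) remaining=[) $]
Step 30: reduce F->num. Stack=[E - T / ( F] ptr=14 lookahead=) remaining=[) $]
Step 31: reduce T->F. Stack=[E - T / ( T] ptr=14 lookahead=) remaining=[) $]
Step 32: reduce E->T. Stack=[E - T / ( E] ptr=14 lookahead=) remaining=[) $]
Step 33: shift ). Stack=[E - T / ( E )] ptr=15 lookahead=$ remaining=[$]
Step 34: reduce F->( E ). Stack=[E - T / F] ptr=15 lookahead=$ remaining=[$]
Step 35: reduce T->T / F. Stack=[E - T] ptr=15 lookahead=$ remaining=[$]
Step 36: reduce E->E - T. Stack=[E] ptr=15 lookahead=$ remaining=[$]
Step 37: accept. Stack=[E] ptr=15 lookahead=$ remaining=[$]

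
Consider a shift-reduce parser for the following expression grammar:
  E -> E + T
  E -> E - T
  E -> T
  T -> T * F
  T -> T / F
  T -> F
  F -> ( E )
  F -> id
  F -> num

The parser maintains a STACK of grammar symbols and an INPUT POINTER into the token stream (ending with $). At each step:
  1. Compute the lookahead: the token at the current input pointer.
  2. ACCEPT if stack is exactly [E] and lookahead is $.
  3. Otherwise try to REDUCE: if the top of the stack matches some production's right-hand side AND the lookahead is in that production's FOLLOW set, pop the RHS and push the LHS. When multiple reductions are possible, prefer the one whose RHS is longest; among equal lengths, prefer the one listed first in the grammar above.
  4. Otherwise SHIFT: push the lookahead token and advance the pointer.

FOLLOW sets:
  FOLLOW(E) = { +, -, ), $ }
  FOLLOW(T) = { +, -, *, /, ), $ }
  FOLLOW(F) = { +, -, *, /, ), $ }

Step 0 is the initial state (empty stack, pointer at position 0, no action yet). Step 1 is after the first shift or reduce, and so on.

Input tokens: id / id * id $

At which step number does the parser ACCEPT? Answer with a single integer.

Step 1: shift id. Stack=[id] ptr=1 lookahead=/ remaining=[/ id * id $]
Step 2: reduce F->id. Stack=[F] ptr=1 lookahead=/ remaining=[/ id * id $]
Step 3: reduce T->F. Stack=[T] ptr=1 lookahead=/ remaining=[/ id * id $]
Step 4: shift /. Stack=[T /] ptr=2 lookahead=id remaining=[id * id $]
Step 5: shift id. Stack=[T / id] ptr=3 lookahead=* remaining=[* id $]
Step 6: reduce F->id. Stack=[T / F] ptr=3 lookahead=* remaining=[* id $]
Step 7: reduce T->T / F. Stack=[T] ptr=3 lookahead=* remaining=[* id $]
Step 8: shift *. Stack=[T *] ptr=4 lookahead=id remaining=[id $]
Step 9: shift id. Stack=[T * id] ptr=5 lookahead=$ remaining=[$]
Step 10: reduce F->id. Stack=[T * F] ptr=5 lookahead=$ remaining=[$]
Step 11: reduce T->T * F. Stack=[T] ptr=5 lookahead=$ remaining=[$]
Step 12: reduce E->T. Stack=[E] ptr=5 lookahead=$ remaining=[$]
Step 13: accept. Stack=[E] ptr=5 lookahead=$ remaining=[$]

Answer: 13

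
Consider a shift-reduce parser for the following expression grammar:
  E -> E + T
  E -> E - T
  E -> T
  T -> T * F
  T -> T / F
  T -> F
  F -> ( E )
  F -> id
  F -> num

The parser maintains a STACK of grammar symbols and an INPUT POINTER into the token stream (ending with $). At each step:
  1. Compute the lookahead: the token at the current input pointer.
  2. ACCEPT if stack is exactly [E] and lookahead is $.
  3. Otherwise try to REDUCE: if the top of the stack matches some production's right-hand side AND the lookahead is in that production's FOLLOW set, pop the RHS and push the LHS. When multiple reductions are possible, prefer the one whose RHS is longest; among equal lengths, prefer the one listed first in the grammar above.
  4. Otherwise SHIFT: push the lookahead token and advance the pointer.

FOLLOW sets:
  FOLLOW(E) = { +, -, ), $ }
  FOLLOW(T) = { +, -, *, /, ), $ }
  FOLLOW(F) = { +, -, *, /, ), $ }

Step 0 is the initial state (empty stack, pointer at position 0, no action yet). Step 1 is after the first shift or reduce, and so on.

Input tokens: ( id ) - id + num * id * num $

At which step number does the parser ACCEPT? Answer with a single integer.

Answer: 28

Derivation:
Step 1: shift (. Stack=[(] ptr=1 lookahead=id remaining=[id ) - id + num * id * num $]
Step 2: shift id. Stack=[( id] ptr=2 lookahead=) remaining=[) - id + num * id * num $]
Step 3: reduce F->id. Stack=[( F] ptr=2 lookahead=) remaining=[) - id + num * id * num $]
Step 4: reduce T->F. Stack=[( T] ptr=2 lookahead=) remaining=[) - id + num * id * num $]
Step 5: reduce E->T. Stack=[( E] ptr=2 lookahead=) remaining=[) - id + num * id * num $]
Step 6: shift ). Stack=[( E )] ptr=3 lookahead=- remaining=[- id + num * id * num $]
Step 7: reduce F->( E ). Stack=[F] ptr=3 lookahead=- remaining=[- id + num * id * num $]
Step 8: reduce T->F. Stack=[T] ptr=3 lookahead=- remaining=[- id + num * id * num $]
Step 9: reduce E->T. Stack=[E] ptr=3 lookahead=- remaining=[- id + num * id * num $]
Step 10: shift -. Stack=[E -] ptr=4 lookahead=id remaining=[id + num * id * num $]
Step 11: shift id. Stack=[E - id] ptr=5 lookahead=+ remaining=[+ num * id * num $]
Step 12: reduce F->id. Stack=[E - F] ptr=5 lookahead=+ remaining=[+ num * id * num $]
Step 13: reduce T->F. Stack=[E - T] ptr=5 lookahead=+ remaining=[+ num * id * num $]
Step 14: reduce E->E - T. Stack=[E] ptr=5 lookahead=+ remaining=[+ num * id * num $]
Step 15: shift +. Stack=[E +] ptr=6 lookahead=num remaining=[num * id * num $]
Step 16: shift num. Stack=[E + num] ptr=7 lookahead=* remaining=[* id * num $]
Step 17: reduce F->num. Stack=[E + F] ptr=7 lookahead=* remaining=[* id * num $]
Step 18: reduce T->F. Stack=[E + T] ptr=7 lookahead=* remaining=[* id * num $]
Step 19: shift *. Stack=[E + T *] ptr=8 lookahead=id remaining=[id * num $]
Step 20: shift id. Stack=[E + T * id] ptr=9 lookahead=* remaining=[* num $]
Step 21: reduce F->id. Stack=[E + T * F] ptr=9 lookahead=* remaining=[* num $]
Step 22: reduce T->T * F. Stack=[E + T] ptr=9 lookahead=* remaining=[* num $]
Step 23: shift *. Stack=[E + T *] ptr=10 lookahead=num remaining=[num $]
Step 24: shift num. Stack=[E + T * num] ptr=11 lookahead=$ remaining=[$]
Step 25: reduce F->num. Stack=[E + T * F] ptr=11 lookahead=$ remaining=[$]
Step 26: reduce T->T * F. Stack=[E + T] ptr=11 lookahead=$ remaining=[$]
Step 27: reduce E->E + T. Stack=[E] ptr=11 lookahead=$ remaining=[$]
Step 28: accept. Stack=[E] ptr=11 lookahead=$ remaining=[$]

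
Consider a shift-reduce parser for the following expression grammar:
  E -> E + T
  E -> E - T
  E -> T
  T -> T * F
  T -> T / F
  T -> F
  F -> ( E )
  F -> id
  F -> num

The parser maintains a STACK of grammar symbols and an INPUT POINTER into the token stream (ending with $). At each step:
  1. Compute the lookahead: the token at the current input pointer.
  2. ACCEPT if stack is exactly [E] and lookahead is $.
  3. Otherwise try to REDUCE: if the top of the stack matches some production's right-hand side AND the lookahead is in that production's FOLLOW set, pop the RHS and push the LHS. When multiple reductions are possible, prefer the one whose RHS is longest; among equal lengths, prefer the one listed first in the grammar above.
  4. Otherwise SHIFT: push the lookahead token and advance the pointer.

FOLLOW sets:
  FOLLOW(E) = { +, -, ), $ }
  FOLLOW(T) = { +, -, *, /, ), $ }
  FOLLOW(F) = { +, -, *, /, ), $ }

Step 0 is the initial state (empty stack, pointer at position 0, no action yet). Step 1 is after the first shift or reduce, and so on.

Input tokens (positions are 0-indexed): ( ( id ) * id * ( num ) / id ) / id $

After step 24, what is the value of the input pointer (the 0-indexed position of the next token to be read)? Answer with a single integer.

Step 1: shift (. Stack=[(] ptr=1 lookahead=( remaining=[( id ) * id * ( num ) / id ) / id $]
Step 2: shift (. Stack=[( (] ptr=2 lookahead=id remaining=[id ) * id * ( num ) / id ) / id $]
Step 3: shift id. Stack=[( ( id] ptr=3 lookahead=) remaining=[) * id * ( num ) / id ) / id $]
Step 4: reduce F->id. Stack=[( ( F] ptr=3 lookahead=) remaining=[) * id * ( num ) / id ) / id $]
Step 5: reduce T->F. Stack=[( ( T] ptr=3 lookahead=) remaining=[) * id * ( num ) / id ) / id $]
Step 6: reduce E->T. Stack=[( ( E] ptr=3 lookahead=) remaining=[) * id * ( num ) / id ) / id $]
Step 7: shift ). Stack=[( ( E )] ptr=4 lookahead=* remaining=[* id * ( num ) / id ) / id $]
Step 8: reduce F->( E ). Stack=[( F] ptr=4 lookahead=* remaining=[* id * ( num ) / id ) / id $]
Step 9: reduce T->F. Stack=[( T] ptr=4 lookahead=* remaining=[* id * ( num ) / id ) / id $]
Step 10: shift *. Stack=[( T *] ptr=5 lookahead=id remaining=[id * ( num ) / id ) / id $]
Step 11: shift id. Stack=[( T * id] ptr=6 lookahead=* remaining=[* ( num ) / id ) / id $]
Step 12: reduce F->id. Stack=[( T * F] ptr=6 lookahead=* remaining=[* ( num ) / id ) / id $]
Step 13: reduce T->T * F. Stack=[( T] ptr=6 lookahead=* remaining=[* ( num ) / id ) / id $]
Step 14: shift *. Stack=[( T *] ptr=7 lookahead=( remaining=[( num ) / id ) / id $]
Step 15: shift (. Stack=[( T * (] ptr=8 lookahead=num remaining=[num ) / id ) / id $]
Step 16: shift num. Stack=[( T * ( num] ptr=9 lookahead=) remaining=[) / id ) / id $]
Step 17: reduce F->num. Stack=[( T * ( F] ptr=9 lookahead=) remaining=[) / id ) / id $]
Step 18: reduce T->F. Stack=[( T * ( T] ptr=9 lookahead=) remaining=[) / id ) / id $]
Step 19: reduce E->T. Stack=[( T * ( E] ptr=9 lookahead=) remaining=[) / id ) / id $]
Step 20: shift ). Stack=[( T * ( E )] ptr=10 lookahead=/ remaining=[/ id ) / id $]
Step 21: reduce F->( E ). Stack=[( T * F] ptr=10 lookahead=/ remaining=[/ id ) / id $]
Step 22: reduce T->T * F. Stack=[( T] ptr=10 lookahead=/ remaining=[/ id ) / id $]
Step 23: shift /. Stack=[( T /] ptr=11 lookahead=id remaining=[id ) / id $]
Step 24: shift id. Stack=[( T / id] ptr=12 lookahead=) remaining=[) / id $]

Answer: 12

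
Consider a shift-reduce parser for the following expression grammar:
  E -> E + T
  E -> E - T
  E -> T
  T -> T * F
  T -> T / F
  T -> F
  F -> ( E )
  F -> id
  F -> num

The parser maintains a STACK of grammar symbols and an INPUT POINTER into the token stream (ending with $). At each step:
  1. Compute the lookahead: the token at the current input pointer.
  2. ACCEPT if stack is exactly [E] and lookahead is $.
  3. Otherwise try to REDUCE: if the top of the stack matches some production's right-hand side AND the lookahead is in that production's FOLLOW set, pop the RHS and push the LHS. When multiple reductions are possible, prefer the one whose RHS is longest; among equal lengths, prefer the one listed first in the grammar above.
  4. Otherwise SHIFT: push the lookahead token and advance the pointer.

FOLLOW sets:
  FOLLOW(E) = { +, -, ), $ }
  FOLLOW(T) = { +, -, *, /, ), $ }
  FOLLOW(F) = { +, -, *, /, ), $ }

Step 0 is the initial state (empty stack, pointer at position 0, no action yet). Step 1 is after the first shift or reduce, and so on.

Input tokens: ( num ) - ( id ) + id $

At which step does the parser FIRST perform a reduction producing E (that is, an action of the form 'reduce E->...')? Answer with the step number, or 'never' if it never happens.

Answer: 5

Derivation:
Step 1: shift (. Stack=[(] ptr=1 lookahead=num remaining=[num ) - ( id ) + id $]
Step 2: shift num. Stack=[( num] ptr=2 lookahead=) remaining=[) - ( id ) + id $]
Step 3: reduce F->num. Stack=[( F] ptr=2 lookahead=) remaining=[) - ( id ) + id $]
Step 4: reduce T->F. Stack=[( T] ptr=2 lookahead=) remaining=[) - ( id ) + id $]
Step 5: reduce E->T. Stack=[( E] ptr=2 lookahead=) remaining=[) - ( id ) + id $]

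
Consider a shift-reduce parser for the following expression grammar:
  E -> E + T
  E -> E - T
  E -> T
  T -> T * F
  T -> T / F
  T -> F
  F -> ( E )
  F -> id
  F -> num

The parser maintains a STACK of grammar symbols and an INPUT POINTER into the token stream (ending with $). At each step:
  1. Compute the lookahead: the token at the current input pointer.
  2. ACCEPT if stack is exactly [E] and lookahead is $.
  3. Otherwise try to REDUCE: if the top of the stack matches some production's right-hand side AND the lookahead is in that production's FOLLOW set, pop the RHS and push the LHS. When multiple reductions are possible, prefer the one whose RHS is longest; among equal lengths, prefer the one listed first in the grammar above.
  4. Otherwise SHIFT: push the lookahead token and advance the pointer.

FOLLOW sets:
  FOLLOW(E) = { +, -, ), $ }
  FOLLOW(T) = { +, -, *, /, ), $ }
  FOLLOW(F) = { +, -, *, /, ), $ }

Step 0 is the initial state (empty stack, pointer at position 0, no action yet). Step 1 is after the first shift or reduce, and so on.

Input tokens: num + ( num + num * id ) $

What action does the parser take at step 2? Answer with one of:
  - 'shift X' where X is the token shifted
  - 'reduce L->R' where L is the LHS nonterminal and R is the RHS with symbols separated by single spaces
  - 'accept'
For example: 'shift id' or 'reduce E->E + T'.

Answer: reduce F->num

Derivation:
Step 1: shift num. Stack=[num] ptr=1 lookahead=+ remaining=[+ ( num + num * id ) $]
Step 2: reduce F->num. Stack=[F] ptr=1 lookahead=+ remaining=[+ ( num + num * id ) $]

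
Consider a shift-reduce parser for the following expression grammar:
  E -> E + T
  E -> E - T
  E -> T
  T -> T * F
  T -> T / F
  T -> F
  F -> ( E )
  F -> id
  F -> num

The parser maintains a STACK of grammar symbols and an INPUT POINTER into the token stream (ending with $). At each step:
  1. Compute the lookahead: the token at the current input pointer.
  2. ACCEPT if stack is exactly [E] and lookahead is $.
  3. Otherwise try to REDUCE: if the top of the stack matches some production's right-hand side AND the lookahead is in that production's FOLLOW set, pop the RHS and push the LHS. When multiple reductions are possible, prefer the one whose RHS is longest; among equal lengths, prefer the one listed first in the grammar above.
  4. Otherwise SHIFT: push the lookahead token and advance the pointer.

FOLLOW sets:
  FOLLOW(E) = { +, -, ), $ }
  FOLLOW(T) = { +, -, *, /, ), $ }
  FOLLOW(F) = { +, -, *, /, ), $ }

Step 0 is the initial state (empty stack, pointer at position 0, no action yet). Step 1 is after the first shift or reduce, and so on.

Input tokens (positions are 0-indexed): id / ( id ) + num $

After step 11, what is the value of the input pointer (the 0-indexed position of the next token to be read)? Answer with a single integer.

Answer: 5

Derivation:
Step 1: shift id. Stack=[id] ptr=1 lookahead=/ remaining=[/ ( id ) + num $]
Step 2: reduce F->id. Stack=[F] ptr=1 lookahead=/ remaining=[/ ( id ) + num $]
Step 3: reduce T->F. Stack=[T] ptr=1 lookahead=/ remaining=[/ ( id ) + num $]
Step 4: shift /. Stack=[T /] ptr=2 lookahead=( remaining=[( id ) + num $]
Step 5: shift (. Stack=[T / (] ptr=3 lookahead=id remaining=[id ) + num $]
Step 6: shift id. Stack=[T / ( id] ptr=4 lookahead=) remaining=[) + num $]
Step 7: reduce F->id. Stack=[T / ( F] ptr=4 lookahead=) remaining=[) + num $]
Step 8: reduce T->F. Stack=[T / ( T] ptr=4 lookahead=) remaining=[) + num $]
Step 9: reduce E->T. Stack=[T / ( E] ptr=4 lookahead=) remaining=[) + num $]
Step 10: shift ). Stack=[T / ( E )] ptr=5 lookahead=+ remaining=[+ num $]
Step 11: reduce F->( E ). Stack=[T / F] ptr=5 lookahead=+ remaining=[+ num $]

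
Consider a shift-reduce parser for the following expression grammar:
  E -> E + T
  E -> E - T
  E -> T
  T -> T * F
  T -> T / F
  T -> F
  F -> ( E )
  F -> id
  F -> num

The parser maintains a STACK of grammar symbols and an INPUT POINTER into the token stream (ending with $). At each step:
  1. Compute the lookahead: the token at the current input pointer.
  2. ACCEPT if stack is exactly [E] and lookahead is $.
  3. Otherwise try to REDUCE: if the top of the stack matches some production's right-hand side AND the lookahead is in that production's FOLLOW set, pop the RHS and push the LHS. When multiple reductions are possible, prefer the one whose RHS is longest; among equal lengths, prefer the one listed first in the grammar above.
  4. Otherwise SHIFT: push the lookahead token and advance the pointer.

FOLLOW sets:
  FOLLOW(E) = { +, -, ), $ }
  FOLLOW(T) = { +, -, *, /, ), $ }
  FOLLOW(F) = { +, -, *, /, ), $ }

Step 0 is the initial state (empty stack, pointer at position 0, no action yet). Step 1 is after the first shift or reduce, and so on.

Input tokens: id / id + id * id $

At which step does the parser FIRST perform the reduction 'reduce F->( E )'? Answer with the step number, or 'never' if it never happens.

Answer: never

Derivation:
Step 1: shift id. Stack=[id] ptr=1 lookahead=/ remaining=[/ id + id * id $]
Step 2: reduce F->id. Stack=[F] ptr=1 lookahead=/ remaining=[/ id + id * id $]
Step 3: reduce T->F. Stack=[T] ptr=1 lookahead=/ remaining=[/ id + id * id $]
Step 4: shift /. Stack=[T /] ptr=2 lookahead=id remaining=[id + id * id $]
Step 5: shift id. Stack=[T / id] ptr=3 lookahead=+ remaining=[+ id * id $]
Step 6: reduce F->id. Stack=[T / F] ptr=3 lookahead=+ remaining=[+ id * id $]
Step 7: reduce T->T / F. Stack=[T] ptr=3 lookahead=+ remaining=[+ id * id $]
Step 8: reduce E->T. Stack=[E] ptr=3 lookahead=+ remaining=[+ id * id $]
Step 9: shift +. Stack=[E +] ptr=4 lookahead=id remaining=[id * id $]
Step 10: shift id. Stack=[E + id] ptr=5 lookahead=* remaining=[* id $]
Step 11: reduce F->id. Stack=[E + F] ptr=5 lookahead=* remaining=[* id $]
Step 12: reduce T->F. Stack=[E + T] ptr=5 lookahead=* remaining=[* id $]
Step 13: shift *. Stack=[E + T *] ptr=6 lookahead=id remaining=[id $]
Step 14: shift id. Stack=[E + T * id] ptr=7 lookahead=$ remaining=[$]
Step 15: reduce F->id. Stack=[E + T * F] ptr=7 lookahead=$ remaining=[$]
Step 16: reduce T->T * F. Stack=[E + T] ptr=7 lookahead=$ remaining=[$]
Step 17: reduce E->E + T. Stack=[E] ptr=7 lookahead=$ remaining=[$]
Step 18: accept. Stack=[E] ptr=7 lookahead=$ remaining=[$]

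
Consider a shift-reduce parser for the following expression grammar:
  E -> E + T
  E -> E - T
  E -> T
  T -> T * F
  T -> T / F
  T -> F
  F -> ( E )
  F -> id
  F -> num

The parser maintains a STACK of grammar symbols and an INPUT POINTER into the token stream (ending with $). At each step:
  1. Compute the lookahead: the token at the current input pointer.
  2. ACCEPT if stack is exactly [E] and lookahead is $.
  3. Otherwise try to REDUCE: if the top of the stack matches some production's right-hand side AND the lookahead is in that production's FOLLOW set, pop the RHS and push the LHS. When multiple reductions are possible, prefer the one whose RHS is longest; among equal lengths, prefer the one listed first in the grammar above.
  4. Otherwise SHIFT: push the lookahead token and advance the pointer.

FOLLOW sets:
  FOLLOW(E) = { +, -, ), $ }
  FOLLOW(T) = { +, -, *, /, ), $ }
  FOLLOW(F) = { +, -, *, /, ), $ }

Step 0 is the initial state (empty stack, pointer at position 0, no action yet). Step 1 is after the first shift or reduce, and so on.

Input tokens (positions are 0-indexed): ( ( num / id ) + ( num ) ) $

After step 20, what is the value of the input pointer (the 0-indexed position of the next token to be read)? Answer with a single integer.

Answer: 9

Derivation:
Step 1: shift (. Stack=[(] ptr=1 lookahead=( remaining=[( num / id ) + ( num ) ) $]
Step 2: shift (. Stack=[( (] ptr=2 lookahead=num remaining=[num / id ) + ( num ) ) $]
Step 3: shift num. Stack=[( ( num] ptr=3 lookahead=/ remaining=[/ id ) + ( num ) ) $]
Step 4: reduce F->num. Stack=[( ( F] ptr=3 lookahead=/ remaining=[/ id ) + ( num ) ) $]
Step 5: reduce T->F. Stack=[( ( T] ptr=3 lookahead=/ remaining=[/ id ) + ( num ) ) $]
Step 6: shift /. Stack=[( ( T /] ptr=4 lookahead=id remaining=[id ) + ( num ) ) $]
Step 7: shift id. Stack=[( ( T / id] ptr=5 lookahead=) remaining=[) + ( num ) ) $]
Step 8: reduce F->id. Stack=[( ( T / F] ptr=5 lookahead=) remaining=[) + ( num ) ) $]
Step 9: reduce T->T / F. Stack=[( ( T] ptr=5 lookahead=) remaining=[) + ( num ) ) $]
Step 10: reduce E->T. Stack=[( ( E] ptr=5 lookahead=) remaining=[) + ( num ) ) $]
Step 11: shift ). Stack=[( ( E )] ptr=6 lookahead=+ remaining=[+ ( num ) ) $]
Step 12: reduce F->( E ). Stack=[( F] ptr=6 lookahead=+ remaining=[+ ( num ) ) $]
Step 13: reduce T->F. Stack=[( T] ptr=6 lookahead=+ remaining=[+ ( num ) ) $]
Step 14: reduce E->T. Stack=[( E] ptr=6 lookahead=+ remaining=[+ ( num ) ) $]
Step 15: shift +. Stack=[( E +] ptr=7 lookahead=( remaining=[( num ) ) $]
Step 16: shift (. Stack=[( E + (] ptr=8 lookahead=num remaining=[num ) ) $]
Step 17: shift num. Stack=[( E + ( num] ptr=9 lookahead=) remaining=[) ) $]
Step 18: reduce F->num. Stack=[( E + ( F] ptr=9 lookahead=) remaining=[) ) $]
Step 19: reduce T->F. Stack=[( E + ( T] ptr=9 lookahead=) remaining=[) ) $]
Step 20: reduce E->T. Stack=[( E + ( E] ptr=9 lookahead=) remaining=[) ) $]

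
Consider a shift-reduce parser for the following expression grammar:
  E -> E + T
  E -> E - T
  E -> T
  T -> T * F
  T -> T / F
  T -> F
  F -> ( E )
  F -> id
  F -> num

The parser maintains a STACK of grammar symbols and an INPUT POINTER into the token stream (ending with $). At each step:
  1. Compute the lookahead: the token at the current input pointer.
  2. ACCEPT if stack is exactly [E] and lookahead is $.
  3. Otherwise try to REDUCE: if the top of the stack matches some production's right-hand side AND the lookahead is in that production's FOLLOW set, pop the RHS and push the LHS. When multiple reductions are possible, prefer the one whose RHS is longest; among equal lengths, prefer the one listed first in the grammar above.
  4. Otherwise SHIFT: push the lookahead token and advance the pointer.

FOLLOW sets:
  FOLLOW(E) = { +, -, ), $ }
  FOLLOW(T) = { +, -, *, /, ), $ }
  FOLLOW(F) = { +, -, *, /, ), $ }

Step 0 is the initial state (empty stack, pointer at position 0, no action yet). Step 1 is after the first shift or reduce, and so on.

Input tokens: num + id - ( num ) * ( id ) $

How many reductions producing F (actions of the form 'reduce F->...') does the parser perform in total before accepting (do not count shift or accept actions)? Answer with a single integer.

Answer: 6

Derivation:
Step 1: shift num. Stack=[num] ptr=1 lookahead=+ remaining=[+ id - ( num ) * ( id ) $]
Step 2: reduce F->num. Stack=[F] ptr=1 lookahead=+ remaining=[+ id - ( num ) * ( id ) $]
Step 3: reduce T->F. Stack=[T] ptr=1 lookahead=+ remaining=[+ id - ( num ) * ( id ) $]
Step 4: reduce E->T. Stack=[E] ptr=1 lookahead=+ remaining=[+ id - ( num ) * ( id ) $]
Step 5: shift +. Stack=[E +] ptr=2 lookahead=id remaining=[id - ( num ) * ( id ) $]
Step 6: shift id. Stack=[E + id] ptr=3 lookahead=- remaining=[- ( num ) * ( id ) $]
Step 7: reduce F->id. Stack=[E + F] ptr=3 lookahead=- remaining=[- ( num ) * ( id ) $]
Step 8: reduce T->F. Stack=[E + T] ptr=3 lookahead=- remaining=[- ( num ) * ( id ) $]
Step 9: reduce E->E + T. Stack=[E] ptr=3 lookahead=- remaining=[- ( num ) * ( id ) $]
Step 10: shift -. Stack=[E -] ptr=4 lookahead=( remaining=[( num ) * ( id ) $]
Step 11: shift (. Stack=[E - (] ptr=5 lookahead=num remaining=[num ) * ( id ) $]
Step 12: shift num. Stack=[E - ( num] ptr=6 lookahead=) remaining=[) * ( id ) $]
Step 13: reduce F->num. Stack=[E - ( F] ptr=6 lookahead=) remaining=[) * ( id ) $]
Step 14: reduce T->F. Stack=[E - ( T] ptr=6 lookahead=) remaining=[) * ( id ) $]
Step 15: reduce E->T. Stack=[E - ( E] ptr=6 lookahead=) remaining=[) * ( id ) $]
Step 16: shift ). Stack=[E - ( E )] ptr=7 lookahead=* remaining=[* ( id ) $]
Step 17: reduce F->( E ). Stack=[E - F] ptr=7 lookahead=* remaining=[* ( id ) $]
Step 18: reduce T->F. Stack=[E - T] ptr=7 lookahead=* remaining=[* ( id ) $]
Step 19: shift *. Stack=[E - T *] ptr=8 lookahead=( remaining=[( id ) $]
Step 20: shift (. Stack=[E - T * (] ptr=9 lookahead=id remaining=[id ) $]
Step 21: shift id. Stack=[E - T * ( id] ptr=10 lookahead=) remaining=[) $]
Step 22: reduce F->id. Stack=[E - T * ( F] ptr=10 lookahead=) remaining=[) $]
Step 23: reduce T->F. Stack=[E - T * ( T] ptr=10 lookahead=) remaining=[) $]
Step 24: reduce E->T. Stack=[E - T * ( E] ptr=10 lookahead=) remaining=[) $]
Step 25: shift ). Stack=[E - T * ( E )] ptr=11 lookahead=$ remaining=[$]
Step 26: reduce F->( E ). Stack=[E - T * F] ptr=11 lookahead=$ remaining=[$]
Step 27: reduce T->T * F. Stack=[E - T] ptr=11 lookahead=$ remaining=[$]
Step 28: reduce E->E - T. Stack=[E] ptr=11 lookahead=$ remaining=[$]
Step 29: accept. Stack=[E] ptr=11 lookahead=$ remaining=[$]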